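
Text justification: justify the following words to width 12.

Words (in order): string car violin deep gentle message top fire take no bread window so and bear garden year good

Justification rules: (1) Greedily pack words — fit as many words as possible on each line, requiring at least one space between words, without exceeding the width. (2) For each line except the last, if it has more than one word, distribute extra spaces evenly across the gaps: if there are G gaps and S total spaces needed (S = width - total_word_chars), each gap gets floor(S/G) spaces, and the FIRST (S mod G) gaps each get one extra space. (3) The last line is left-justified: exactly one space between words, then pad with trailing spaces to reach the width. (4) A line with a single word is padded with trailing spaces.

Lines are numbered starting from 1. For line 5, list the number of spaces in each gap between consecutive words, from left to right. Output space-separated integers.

Line 1: ['string', 'car'] (min_width=10, slack=2)
Line 2: ['violin', 'deep'] (min_width=11, slack=1)
Line 3: ['gentle'] (min_width=6, slack=6)
Line 4: ['message', 'top'] (min_width=11, slack=1)
Line 5: ['fire', 'take', 'no'] (min_width=12, slack=0)
Line 6: ['bread', 'window'] (min_width=12, slack=0)
Line 7: ['so', 'and', 'bear'] (min_width=11, slack=1)
Line 8: ['garden', 'year'] (min_width=11, slack=1)
Line 9: ['good'] (min_width=4, slack=8)

Answer: 1 1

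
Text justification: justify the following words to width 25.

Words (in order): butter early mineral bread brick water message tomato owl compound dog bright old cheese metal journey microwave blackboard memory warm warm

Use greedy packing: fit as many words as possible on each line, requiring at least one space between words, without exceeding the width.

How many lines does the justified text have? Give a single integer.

Answer: 7

Derivation:
Line 1: ['butter', 'early', 'mineral'] (min_width=20, slack=5)
Line 2: ['bread', 'brick', 'water', 'message'] (min_width=25, slack=0)
Line 3: ['tomato', 'owl', 'compound', 'dog'] (min_width=23, slack=2)
Line 4: ['bright', 'old', 'cheese', 'metal'] (min_width=23, slack=2)
Line 5: ['journey', 'microwave'] (min_width=17, slack=8)
Line 6: ['blackboard', 'memory', 'warm'] (min_width=22, slack=3)
Line 7: ['warm'] (min_width=4, slack=21)
Total lines: 7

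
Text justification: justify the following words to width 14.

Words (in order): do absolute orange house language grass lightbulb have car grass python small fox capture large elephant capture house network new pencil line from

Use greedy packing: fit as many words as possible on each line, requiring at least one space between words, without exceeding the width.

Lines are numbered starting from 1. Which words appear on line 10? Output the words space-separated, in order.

Answer: network new

Derivation:
Line 1: ['do', 'absolute'] (min_width=11, slack=3)
Line 2: ['orange', 'house'] (min_width=12, slack=2)
Line 3: ['language', 'grass'] (min_width=14, slack=0)
Line 4: ['lightbulb', 'have'] (min_width=14, slack=0)
Line 5: ['car', 'grass'] (min_width=9, slack=5)
Line 6: ['python', 'small'] (min_width=12, slack=2)
Line 7: ['fox', 'capture'] (min_width=11, slack=3)
Line 8: ['large', 'elephant'] (min_width=14, slack=0)
Line 9: ['capture', 'house'] (min_width=13, slack=1)
Line 10: ['network', 'new'] (min_width=11, slack=3)
Line 11: ['pencil', 'line'] (min_width=11, slack=3)
Line 12: ['from'] (min_width=4, slack=10)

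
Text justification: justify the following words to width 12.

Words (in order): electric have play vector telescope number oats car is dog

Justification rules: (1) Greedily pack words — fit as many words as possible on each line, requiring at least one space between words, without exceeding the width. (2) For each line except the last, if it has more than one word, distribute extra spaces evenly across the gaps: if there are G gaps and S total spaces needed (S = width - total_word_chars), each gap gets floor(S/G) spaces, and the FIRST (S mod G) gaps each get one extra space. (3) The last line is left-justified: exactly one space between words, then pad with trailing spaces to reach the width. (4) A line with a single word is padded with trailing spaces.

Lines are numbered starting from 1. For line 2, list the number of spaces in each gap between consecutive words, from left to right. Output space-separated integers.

Line 1: ['electric'] (min_width=8, slack=4)
Line 2: ['have', 'play'] (min_width=9, slack=3)
Line 3: ['vector'] (min_width=6, slack=6)
Line 4: ['telescope'] (min_width=9, slack=3)
Line 5: ['number', 'oats'] (min_width=11, slack=1)
Line 6: ['car', 'is', 'dog'] (min_width=10, slack=2)

Answer: 4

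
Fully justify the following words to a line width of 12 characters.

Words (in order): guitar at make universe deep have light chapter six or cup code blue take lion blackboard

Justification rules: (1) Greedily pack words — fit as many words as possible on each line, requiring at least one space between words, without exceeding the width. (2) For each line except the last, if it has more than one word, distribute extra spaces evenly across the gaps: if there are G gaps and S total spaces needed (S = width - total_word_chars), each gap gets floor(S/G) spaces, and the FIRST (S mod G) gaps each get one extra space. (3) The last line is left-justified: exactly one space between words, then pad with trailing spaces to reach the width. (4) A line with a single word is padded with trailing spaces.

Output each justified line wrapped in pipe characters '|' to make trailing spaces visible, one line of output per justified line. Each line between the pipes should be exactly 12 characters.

Answer: |guitar    at|
|make        |
|universe    |
|deep    have|
|light       |
|chapter  six|
|or  cup code|
|blue    take|
|lion        |
|blackboard  |

Derivation:
Line 1: ['guitar', 'at'] (min_width=9, slack=3)
Line 2: ['make'] (min_width=4, slack=8)
Line 3: ['universe'] (min_width=8, slack=4)
Line 4: ['deep', 'have'] (min_width=9, slack=3)
Line 5: ['light'] (min_width=5, slack=7)
Line 6: ['chapter', 'six'] (min_width=11, slack=1)
Line 7: ['or', 'cup', 'code'] (min_width=11, slack=1)
Line 8: ['blue', 'take'] (min_width=9, slack=3)
Line 9: ['lion'] (min_width=4, slack=8)
Line 10: ['blackboard'] (min_width=10, slack=2)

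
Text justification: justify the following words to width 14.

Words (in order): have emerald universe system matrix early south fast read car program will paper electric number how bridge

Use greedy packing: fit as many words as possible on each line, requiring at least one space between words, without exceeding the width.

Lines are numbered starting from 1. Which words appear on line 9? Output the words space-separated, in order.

Line 1: ['have', 'emerald'] (min_width=12, slack=2)
Line 2: ['universe'] (min_width=8, slack=6)
Line 3: ['system', 'matrix'] (min_width=13, slack=1)
Line 4: ['early', 'south'] (min_width=11, slack=3)
Line 5: ['fast', 'read', 'car'] (min_width=13, slack=1)
Line 6: ['program', 'will'] (min_width=12, slack=2)
Line 7: ['paper', 'electric'] (min_width=14, slack=0)
Line 8: ['number', 'how'] (min_width=10, slack=4)
Line 9: ['bridge'] (min_width=6, slack=8)

Answer: bridge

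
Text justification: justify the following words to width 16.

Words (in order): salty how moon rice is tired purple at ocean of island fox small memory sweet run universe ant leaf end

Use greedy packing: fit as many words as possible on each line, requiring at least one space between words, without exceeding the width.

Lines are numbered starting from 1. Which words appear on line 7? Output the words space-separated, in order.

Line 1: ['salty', 'how', 'moon'] (min_width=14, slack=2)
Line 2: ['rice', 'is', 'tired'] (min_width=13, slack=3)
Line 3: ['purple', 'at', 'ocean'] (min_width=15, slack=1)
Line 4: ['of', 'island', 'fox'] (min_width=13, slack=3)
Line 5: ['small', 'memory'] (min_width=12, slack=4)
Line 6: ['sweet', 'run'] (min_width=9, slack=7)
Line 7: ['universe', 'ant'] (min_width=12, slack=4)
Line 8: ['leaf', 'end'] (min_width=8, slack=8)

Answer: universe ant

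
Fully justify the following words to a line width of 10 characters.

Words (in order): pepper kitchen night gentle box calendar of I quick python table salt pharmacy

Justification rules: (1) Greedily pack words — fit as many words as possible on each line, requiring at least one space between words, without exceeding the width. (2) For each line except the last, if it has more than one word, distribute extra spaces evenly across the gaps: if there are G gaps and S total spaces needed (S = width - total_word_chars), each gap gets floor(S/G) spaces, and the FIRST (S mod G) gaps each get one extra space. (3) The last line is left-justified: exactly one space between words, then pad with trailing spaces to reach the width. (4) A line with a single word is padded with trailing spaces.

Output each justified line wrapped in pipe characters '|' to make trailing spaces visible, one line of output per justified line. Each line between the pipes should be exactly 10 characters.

Line 1: ['pepper'] (min_width=6, slack=4)
Line 2: ['kitchen'] (min_width=7, slack=3)
Line 3: ['night'] (min_width=5, slack=5)
Line 4: ['gentle', 'box'] (min_width=10, slack=0)
Line 5: ['calendar'] (min_width=8, slack=2)
Line 6: ['of', 'I', 'quick'] (min_width=10, slack=0)
Line 7: ['python'] (min_width=6, slack=4)
Line 8: ['table', 'salt'] (min_width=10, slack=0)
Line 9: ['pharmacy'] (min_width=8, slack=2)

Answer: |pepper    |
|kitchen   |
|night     |
|gentle box|
|calendar  |
|of I quick|
|python    |
|table salt|
|pharmacy  |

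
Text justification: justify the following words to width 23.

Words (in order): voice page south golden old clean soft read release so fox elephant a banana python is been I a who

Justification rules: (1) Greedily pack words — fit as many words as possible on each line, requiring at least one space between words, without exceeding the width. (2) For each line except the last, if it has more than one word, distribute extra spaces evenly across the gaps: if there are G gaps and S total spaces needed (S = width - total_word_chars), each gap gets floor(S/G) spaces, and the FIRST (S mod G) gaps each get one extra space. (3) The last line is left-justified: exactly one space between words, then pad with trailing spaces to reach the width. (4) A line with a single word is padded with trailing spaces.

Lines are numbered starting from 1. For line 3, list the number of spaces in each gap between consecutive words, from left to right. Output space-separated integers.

Line 1: ['voice', 'page', 'south', 'golden'] (min_width=23, slack=0)
Line 2: ['old', 'clean', 'soft', 'read'] (min_width=19, slack=4)
Line 3: ['release', 'so', 'fox', 'elephant'] (min_width=23, slack=0)
Line 4: ['a', 'banana', 'python', 'is', 'been'] (min_width=23, slack=0)
Line 5: ['I', 'a', 'who'] (min_width=7, slack=16)

Answer: 1 1 1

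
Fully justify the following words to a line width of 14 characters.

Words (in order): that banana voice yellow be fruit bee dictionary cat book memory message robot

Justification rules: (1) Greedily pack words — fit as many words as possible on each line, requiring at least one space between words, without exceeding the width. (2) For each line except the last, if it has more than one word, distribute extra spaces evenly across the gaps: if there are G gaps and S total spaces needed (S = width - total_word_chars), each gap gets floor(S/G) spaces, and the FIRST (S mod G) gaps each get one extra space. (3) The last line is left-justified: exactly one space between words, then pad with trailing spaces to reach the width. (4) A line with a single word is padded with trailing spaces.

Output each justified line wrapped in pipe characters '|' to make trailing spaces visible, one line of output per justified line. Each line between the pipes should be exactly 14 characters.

Answer: |that    banana|
|voice   yellow|
|be  fruit  bee|
|dictionary cat|
|book    memory|
|message robot |

Derivation:
Line 1: ['that', 'banana'] (min_width=11, slack=3)
Line 2: ['voice', 'yellow'] (min_width=12, slack=2)
Line 3: ['be', 'fruit', 'bee'] (min_width=12, slack=2)
Line 4: ['dictionary', 'cat'] (min_width=14, slack=0)
Line 5: ['book', 'memory'] (min_width=11, slack=3)
Line 6: ['message', 'robot'] (min_width=13, slack=1)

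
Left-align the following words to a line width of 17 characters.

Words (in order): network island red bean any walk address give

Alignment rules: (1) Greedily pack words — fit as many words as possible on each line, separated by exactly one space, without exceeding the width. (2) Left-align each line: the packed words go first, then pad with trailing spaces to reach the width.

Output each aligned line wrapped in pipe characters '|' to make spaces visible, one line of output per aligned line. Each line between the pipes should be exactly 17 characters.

Line 1: ['network', 'island'] (min_width=14, slack=3)
Line 2: ['red', 'bean', 'any', 'walk'] (min_width=17, slack=0)
Line 3: ['address', 'give'] (min_width=12, slack=5)

Answer: |network island   |
|red bean any walk|
|address give     |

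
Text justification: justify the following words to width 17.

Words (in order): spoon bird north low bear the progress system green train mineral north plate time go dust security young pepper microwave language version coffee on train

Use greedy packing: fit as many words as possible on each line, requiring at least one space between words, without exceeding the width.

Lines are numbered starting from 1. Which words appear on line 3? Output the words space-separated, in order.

Line 1: ['spoon', 'bird', 'north'] (min_width=16, slack=1)
Line 2: ['low', 'bear', 'the'] (min_width=12, slack=5)
Line 3: ['progress', 'system'] (min_width=15, slack=2)
Line 4: ['green', 'train'] (min_width=11, slack=6)
Line 5: ['mineral', 'north'] (min_width=13, slack=4)
Line 6: ['plate', 'time', 'go'] (min_width=13, slack=4)
Line 7: ['dust', 'security'] (min_width=13, slack=4)
Line 8: ['young', 'pepper'] (min_width=12, slack=5)
Line 9: ['microwave'] (min_width=9, slack=8)
Line 10: ['language', 'version'] (min_width=16, slack=1)
Line 11: ['coffee', 'on', 'train'] (min_width=15, slack=2)

Answer: progress system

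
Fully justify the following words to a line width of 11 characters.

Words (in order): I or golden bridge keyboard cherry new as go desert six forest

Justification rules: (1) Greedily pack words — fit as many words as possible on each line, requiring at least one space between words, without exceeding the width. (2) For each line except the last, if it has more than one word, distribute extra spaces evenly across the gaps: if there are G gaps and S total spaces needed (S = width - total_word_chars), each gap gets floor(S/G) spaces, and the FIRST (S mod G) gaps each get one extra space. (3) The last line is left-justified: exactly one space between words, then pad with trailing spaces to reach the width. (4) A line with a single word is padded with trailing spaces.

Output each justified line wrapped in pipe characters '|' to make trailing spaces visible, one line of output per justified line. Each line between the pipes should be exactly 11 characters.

Line 1: ['I', 'or', 'golden'] (min_width=11, slack=0)
Line 2: ['bridge'] (min_width=6, slack=5)
Line 3: ['keyboard'] (min_width=8, slack=3)
Line 4: ['cherry', 'new'] (min_width=10, slack=1)
Line 5: ['as', 'go'] (min_width=5, slack=6)
Line 6: ['desert', 'six'] (min_width=10, slack=1)
Line 7: ['forest'] (min_width=6, slack=5)

Answer: |I or golden|
|bridge     |
|keyboard   |
|cherry  new|
|as       go|
|desert  six|
|forest     |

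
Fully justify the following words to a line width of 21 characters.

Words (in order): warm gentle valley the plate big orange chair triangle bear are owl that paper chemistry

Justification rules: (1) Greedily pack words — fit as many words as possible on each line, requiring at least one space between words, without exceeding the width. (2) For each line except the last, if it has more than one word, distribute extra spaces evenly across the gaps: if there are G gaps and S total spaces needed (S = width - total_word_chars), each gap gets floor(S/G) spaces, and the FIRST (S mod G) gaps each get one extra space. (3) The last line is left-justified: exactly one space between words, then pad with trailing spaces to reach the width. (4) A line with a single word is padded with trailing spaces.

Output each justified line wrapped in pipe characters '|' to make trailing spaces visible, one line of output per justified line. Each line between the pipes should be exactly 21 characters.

Answer: |warm   gentle  valley|
|the  plate big orange|
|chair  triangle  bear|
|are  owl  that  paper|
|chemistry            |

Derivation:
Line 1: ['warm', 'gentle', 'valley'] (min_width=18, slack=3)
Line 2: ['the', 'plate', 'big', 'orange'] (min_width=20, slack=1)
Line 3: ['chair', 'triangle', 'bear'] (min_width=19, slack=2)
Line 4: ['are', 'owl', 'that', 'paper'] (min_width=18, slack=3)
Line 5: ['chemistry'] (min_width=9, slack=12)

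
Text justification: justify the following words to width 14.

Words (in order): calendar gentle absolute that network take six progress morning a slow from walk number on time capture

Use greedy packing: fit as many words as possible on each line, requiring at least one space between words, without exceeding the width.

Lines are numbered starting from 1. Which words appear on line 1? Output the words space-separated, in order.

Line 1: ['calendar'] (min_width=8, slack=6)
Line 2: ['gentle'] (min_width=6, slack=8)
Line 3: ['absolute', 'that'] (min_width=13, slack=1)
Line 4: ['network', 'take'] (min_width=12, slack=2)
Line 5: ['six', 'progress'] (min_width=12, slack=2)
Line 6: ['morning', 'a', 'slow'] (min_width=14, slack=0)
Line 7: ['from', 'walk'] (min_width=9, slack=5)
Line 8: ['number', 'on', 'time'] (min_width=14, slack=0)
Line 9: ['capture'] (min_width=7, slack=7)

Answer: calendar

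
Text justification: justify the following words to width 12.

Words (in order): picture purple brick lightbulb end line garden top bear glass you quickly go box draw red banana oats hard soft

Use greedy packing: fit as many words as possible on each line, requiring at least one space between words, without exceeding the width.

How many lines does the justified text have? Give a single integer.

Answer: 11

Derivation:
Line 1: ['picture'] (min_width=7, slack=5)
Line 2: ['purple', 'brick'] (min_width=12, slack=0)
Line 3: ['lightbulb'] (min_width=9, slack=3)
Line 4: ['end', 'line'] (min_width=8, slack=4)
Line 5: ['garden', 'top'] (min_width=10, slack=2)
Line 6: ['bear', 'glass'] (min_width=10, slack=2)
Line 7: ['you', 'quickly'] (min_width=11, slack=1)
Line 8: ['go', 'box', 'draw'] (min_width=11, slack=1)
Line 9: ['red', 'banana'] (min_width=10, slack=2)
Line 10: ['oats', 'hard'] (min_width=9, slack=3)
Line 11: ['soft'] (min_width=4, slack=8)
Total lines: 11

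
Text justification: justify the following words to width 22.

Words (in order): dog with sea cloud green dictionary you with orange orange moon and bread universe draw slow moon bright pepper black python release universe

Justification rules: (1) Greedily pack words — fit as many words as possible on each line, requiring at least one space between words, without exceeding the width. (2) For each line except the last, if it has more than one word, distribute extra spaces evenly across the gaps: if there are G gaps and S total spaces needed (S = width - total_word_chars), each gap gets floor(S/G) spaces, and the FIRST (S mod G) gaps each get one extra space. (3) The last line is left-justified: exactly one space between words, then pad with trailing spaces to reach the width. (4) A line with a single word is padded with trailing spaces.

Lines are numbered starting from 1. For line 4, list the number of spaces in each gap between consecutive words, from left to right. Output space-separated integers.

Line 1: ['dog', 'with', 'sea', 'cloud'] (min_width=18, slack=4)
Line 2: ['green', 'dictionary', 'you'] (min_width=20, slack=2)
Line 3: ['with', 'orange', 'orange'] (min_width=18, slack=4)
Line 4: ['moon', 'and', 'bread'] (min_width=14, slack=8)
Line 5: ['universe', 'draw', 'slow'] (min_width=18, slack=4)
Line 6: ['moon', 'bright', 'pepper'] (min_width=18, slack=4)
Line 7: ['black', 'python', 'release'] (min_width=20, slack=2)
Line 8: ['universe'] (min_width=8, slack=14)

Answer: 5 5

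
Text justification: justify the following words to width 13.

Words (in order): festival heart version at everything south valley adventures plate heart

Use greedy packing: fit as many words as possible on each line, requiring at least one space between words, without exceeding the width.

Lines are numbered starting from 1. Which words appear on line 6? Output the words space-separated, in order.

Line 1: ['festival'] (min_width=8, slack=5)
Line 2: ['heart', 'version'] (min_width=13, slack=0)
Line 3: ['at', 'everything'] (min_width=13, slack=0)
Line 4: ['south', 'valley'] (min_width=12, slack=1)
Line 5: ['adventures'] (min_width=10, slack=3)
Line 6: ['plate', 'heart'] (min_width=11, slack=2)

Answer: plate heart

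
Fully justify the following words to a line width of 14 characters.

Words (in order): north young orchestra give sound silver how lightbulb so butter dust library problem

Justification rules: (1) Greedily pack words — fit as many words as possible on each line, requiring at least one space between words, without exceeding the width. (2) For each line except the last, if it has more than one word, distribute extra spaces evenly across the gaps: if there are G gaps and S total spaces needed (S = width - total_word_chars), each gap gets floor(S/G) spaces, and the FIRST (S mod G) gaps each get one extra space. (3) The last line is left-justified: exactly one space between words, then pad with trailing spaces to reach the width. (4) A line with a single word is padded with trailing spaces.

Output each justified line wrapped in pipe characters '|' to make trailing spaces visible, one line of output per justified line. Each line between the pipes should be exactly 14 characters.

Line 1: ['north', 'young'] (min_width=11, slack=3)
Line 2: ['orchestra', 'give'] (min_width=14, slack=0)
Line 3: ['sound', 'silver'] (min_width=12, slack=2)
Line 4: ['how', 'lightbulb'] (min_width=13, slack=1)
Line 5: ['so', 'butter', 'dust'] (min_width=14, slack=0)
Line 6: ['library'] (min_width=7, slack=7)
Line 7: ['problem'] (min_width=7, slack=7)

Answer: |north    young|
|orchestra give|
|sound   silver|
|how  lightbulb|
|so butter dust|
|library       |
|problem       |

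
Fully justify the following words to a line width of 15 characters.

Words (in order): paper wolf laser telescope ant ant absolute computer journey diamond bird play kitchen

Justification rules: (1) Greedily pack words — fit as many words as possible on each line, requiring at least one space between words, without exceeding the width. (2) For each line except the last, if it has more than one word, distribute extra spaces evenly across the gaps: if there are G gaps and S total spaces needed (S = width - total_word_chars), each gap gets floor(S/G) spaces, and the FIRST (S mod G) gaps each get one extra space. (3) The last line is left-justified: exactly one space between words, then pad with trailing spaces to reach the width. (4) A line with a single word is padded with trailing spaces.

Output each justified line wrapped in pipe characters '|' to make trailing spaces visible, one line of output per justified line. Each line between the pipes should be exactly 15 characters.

Line 1: ['paper', 'wolf'] (min_width=10, slack=5)
Line 2: ['laser', 'telescope'] (min_width=15, slack=0)
Line 3: ['ant', 'ant'] (min_width=7, slack=8)
Line 4: ['absolute'] (min_width=8, slack=7)
Line 5: ['computer'] (min_width=8, slack=7)
Line 6: ['journey', 'diamond'] (min_width=15, slack=0)
Line 7: ['bird', 'play'] (min_width=9, slack=6)
Line 8: ['kitchen'] (min_width=7, slack=8)

Answer: |paper      wolf|
|laser telescope|
|ant         ant|
|absolute       |
|computer       |
|journey diamond|
|bird       play|
|kitchen        |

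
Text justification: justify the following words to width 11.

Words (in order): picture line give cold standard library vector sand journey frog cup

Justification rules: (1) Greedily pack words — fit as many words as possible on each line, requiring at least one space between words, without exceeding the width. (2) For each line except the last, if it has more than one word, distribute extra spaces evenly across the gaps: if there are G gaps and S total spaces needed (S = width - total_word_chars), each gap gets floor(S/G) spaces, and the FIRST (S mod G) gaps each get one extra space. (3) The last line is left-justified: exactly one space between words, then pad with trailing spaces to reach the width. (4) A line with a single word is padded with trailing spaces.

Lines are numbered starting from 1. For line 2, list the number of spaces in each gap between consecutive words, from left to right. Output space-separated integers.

Answer: 3

Derivation:
Line 1: ['picture'] (min_width=7, slack=4)
Line 2: ['line', 'give'] (min_width=9, slack=2)
Line 3: ['cold'] (min_width=4, slack=7)
Line 4: ['standard'] (min_width=8, slack=3)
Line 5: ['library'] (min_width=7, slack=4)
Line 6: ['vector', 'sand'] (min_width=11, slack=0)
Line 7: ['journey'] (min_width=7, slack=4)
Line 8: ['frog', 'cup'] (min_width=8, slack=3)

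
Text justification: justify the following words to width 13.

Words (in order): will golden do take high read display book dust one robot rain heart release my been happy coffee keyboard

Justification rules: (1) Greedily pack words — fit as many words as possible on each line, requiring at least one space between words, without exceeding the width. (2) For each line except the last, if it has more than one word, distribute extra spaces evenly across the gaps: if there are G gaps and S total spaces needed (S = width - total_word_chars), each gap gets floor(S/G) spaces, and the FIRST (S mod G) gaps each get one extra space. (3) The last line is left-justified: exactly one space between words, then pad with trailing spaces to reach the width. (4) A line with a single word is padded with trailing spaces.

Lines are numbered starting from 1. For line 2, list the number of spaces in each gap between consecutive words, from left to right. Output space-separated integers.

Answer: 2 1

Derivation:
Line 1: ['will', 'golden'] (min_width=11, slack=2)
Line 2: ['do', 'take', 'high'] (min_width=12, slack=1)
Line 3: ['read', 'display'] (min_width=12, slack=1)
Line 4: ['book', 'dust', 'one'] (min_width=13, slack=0)
Line 5: ['robot', 'rain'] (min_width=10, slack=3)
Line 6: ['heart', 'release'] (min_width=13, slack=0)
Line 7: ['my', 'been', 'happy'] (min_width=13, slack=0)
Line 8: ['coffee'] (min_width=6, slack=7)
Line 9: ['keyboard'] (min_width=8, slack=5)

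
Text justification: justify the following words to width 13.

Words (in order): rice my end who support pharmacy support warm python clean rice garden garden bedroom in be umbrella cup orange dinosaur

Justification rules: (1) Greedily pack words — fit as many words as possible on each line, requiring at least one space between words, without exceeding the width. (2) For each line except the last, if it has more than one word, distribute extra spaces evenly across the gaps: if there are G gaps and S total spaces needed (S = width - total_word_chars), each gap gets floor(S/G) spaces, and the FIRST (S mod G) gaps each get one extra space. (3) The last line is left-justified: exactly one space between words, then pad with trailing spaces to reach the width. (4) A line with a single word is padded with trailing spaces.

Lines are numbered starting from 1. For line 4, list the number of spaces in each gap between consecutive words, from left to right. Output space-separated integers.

Line 1: ['rice', 'my', 'end'] (min_width=11, slack=2)
Line 2: ['who', 'support'] (min_width=11, slack=2)
Line 3: ['pharmacy'] (min_width=8, slack=5)
Line 4: ['support', 'warm'] (min_width=12, slack=1)
Line 5: ['python', 'clean'] (min_width=12, slack=1)
Line 6: ['rice', 'garden'] (min_width=11, slack=2)
Line 7: ['garden'] (min_width=6, slack=7)
Line 8: ['bedroom', 'in', 'be'] (min_width=13, slack=0)
Line 9: ['umbrella', 'cup'] (min_width=12, slack=1)
Line 10: ['orange'] (min_width=6, slack=7)
Line 11: ['dinosaur'] (min_width=8, slack=5)

Answer: 2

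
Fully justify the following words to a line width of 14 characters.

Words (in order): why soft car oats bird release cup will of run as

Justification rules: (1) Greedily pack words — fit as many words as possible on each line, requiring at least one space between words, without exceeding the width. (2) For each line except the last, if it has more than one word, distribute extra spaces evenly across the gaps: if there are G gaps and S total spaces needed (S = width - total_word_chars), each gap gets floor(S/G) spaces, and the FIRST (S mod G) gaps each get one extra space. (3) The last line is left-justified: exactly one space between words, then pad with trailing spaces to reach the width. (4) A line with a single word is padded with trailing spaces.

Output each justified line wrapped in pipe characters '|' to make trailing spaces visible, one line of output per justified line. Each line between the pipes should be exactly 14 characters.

Answer: |why  soft  car|
|oats      bird|
|release    cup|
|will of run as|

Derivation:
Line 1: ['why', 'soft', 'car'] (min_width=12, slack=2)
Line 2: ['oats', 'bird'] (min_width=9, slack=5)
Line 3: ['release', 'cup'] (min_width=11, slack=3)
Line 4: ['will', 'of', 'run', 'as'] (min_width=14, slack=0)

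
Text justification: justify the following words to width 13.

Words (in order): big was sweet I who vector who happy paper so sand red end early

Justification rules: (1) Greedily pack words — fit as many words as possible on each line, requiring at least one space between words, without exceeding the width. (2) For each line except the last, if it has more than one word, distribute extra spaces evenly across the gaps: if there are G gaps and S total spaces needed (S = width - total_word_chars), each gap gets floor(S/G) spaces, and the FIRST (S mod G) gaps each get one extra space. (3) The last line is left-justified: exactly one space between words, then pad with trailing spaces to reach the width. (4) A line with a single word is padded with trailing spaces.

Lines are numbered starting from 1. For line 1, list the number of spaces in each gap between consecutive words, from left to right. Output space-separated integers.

Line 1: ['big', 'was', 'sweet'] (min_width=13, slack=0)
Line 2: ['I', 'who', 'vector'] (min_width=12, slack=1)
Line 3: ['who', 'happy'] (min_width=9, slack=4)
Line 4: ['paper', 'so', 'sand'] (min_width=13, slack=0)
Line 5: ['red', 'end', 'early'] (min_width=13, slack=0)

Answer: 1 1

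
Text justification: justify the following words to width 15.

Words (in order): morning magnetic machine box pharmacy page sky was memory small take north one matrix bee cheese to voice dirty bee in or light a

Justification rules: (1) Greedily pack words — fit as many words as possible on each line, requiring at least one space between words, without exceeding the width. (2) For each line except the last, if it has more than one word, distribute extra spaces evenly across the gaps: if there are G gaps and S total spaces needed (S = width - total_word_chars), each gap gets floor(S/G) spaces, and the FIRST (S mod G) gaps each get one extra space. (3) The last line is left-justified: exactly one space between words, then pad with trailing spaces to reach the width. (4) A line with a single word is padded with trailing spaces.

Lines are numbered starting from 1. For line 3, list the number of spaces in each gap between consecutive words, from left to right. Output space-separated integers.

Line 1: ['morning'] (min_width=7, slack=8)
Line 2: ['magnetic'] (min_width=8, slack=7)
Line 3: ['machine', 'box'] (min_width=11, slack=4)
Line 4: ['pharmacy', 'page'] (min_width=13, slack=2)
Line 5: ['sky', 'was', 'memory'] (min_width=14, slack=1)
Line 6: ['small', 'take'] (min_width=10, slack=5)
Line 7: ['north', 'one'] (min_width=9, slack=6)
Line 8: ['matrix', 'bee'] (min_width=10, slack=5)
Line 9: ['cheese', 'to', 'voice'] (min_width=15, slack=0)
Line 10: ['dirty', 'bee', 'in', 'or'] (min_width=15, slack=0)
Line 11: ['light', 'a'] (min_width=7, slack=8)

Answer: 5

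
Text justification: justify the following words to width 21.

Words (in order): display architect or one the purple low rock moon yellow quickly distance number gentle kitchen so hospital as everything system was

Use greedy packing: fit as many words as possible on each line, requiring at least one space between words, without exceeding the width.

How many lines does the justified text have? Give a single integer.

Line 1: ['display', 'architect', 'or'] (min_width=20, slack=1)
Line 2: ['one', 'the', 'purple', 'low'] (min_width=18, slack=3)
Line 3: ['rock', 'moon', 'yellow'] (min_width=16, slack=5)
Line 4: ['quickly', 'distance'] (min_width=16, slack=5)
Line 5: ['number', 'gentle', 'kitchen'] (min_width=21, slack=0)
Line 6: ['so', 'hospital', 'as'] (min_width=14, slack=7)
Line 7: ['everything', 'system', 'was'] (min_width=21, slack=0)
Total lines: 7

Answer: 7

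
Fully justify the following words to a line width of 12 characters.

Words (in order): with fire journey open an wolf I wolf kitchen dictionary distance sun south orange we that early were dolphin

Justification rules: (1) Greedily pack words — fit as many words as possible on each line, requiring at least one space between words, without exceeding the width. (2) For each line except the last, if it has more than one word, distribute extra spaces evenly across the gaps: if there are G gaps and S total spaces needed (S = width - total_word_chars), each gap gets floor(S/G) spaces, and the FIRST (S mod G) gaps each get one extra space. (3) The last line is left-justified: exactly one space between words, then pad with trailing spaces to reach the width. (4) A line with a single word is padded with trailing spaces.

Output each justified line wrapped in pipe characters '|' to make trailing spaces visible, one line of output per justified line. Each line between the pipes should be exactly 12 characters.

Line 1: ['with', 'fire'] (min_width=9, slack=3)
Line 2: ['journey', 'open'] (min_width=12, slack=0)
Line 3: ['an', 'wolf', 'I'] (min_width=9, slack=3)
Line 4: ['wolf', 'kitchen'] (min_width=12, slack=0)
Line 5: ['dictionary'] (min_width=10, slack=2)
Line 6: ['distance', 'sun'] (min_width=12, slack=0)
Line 7: ['south', 'orange'] (min_width=12, slack=0)
Line 8: ['we', 'that'] (min_width=7, slack=5)
Line 9: ['early', 'were'] (min_width=10, slack=2)
Line 10: ['dolphin'] (min_width=7, slack=5)

Answer: |with    fire|
|journey open|
|an   wolf  I|
|wolf kitchen|
|dictionary  |
|distance sun|
|south orange|
|we      that|
|early   were|
|dolphin     |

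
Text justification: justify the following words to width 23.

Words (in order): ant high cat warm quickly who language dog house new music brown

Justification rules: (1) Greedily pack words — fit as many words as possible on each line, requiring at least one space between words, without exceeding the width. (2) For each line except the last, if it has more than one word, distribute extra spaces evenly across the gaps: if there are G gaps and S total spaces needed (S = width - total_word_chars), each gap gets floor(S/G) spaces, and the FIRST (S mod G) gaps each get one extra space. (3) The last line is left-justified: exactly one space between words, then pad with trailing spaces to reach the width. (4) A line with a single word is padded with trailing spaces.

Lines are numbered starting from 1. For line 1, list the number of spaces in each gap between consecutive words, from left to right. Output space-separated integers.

Line 1: ['ant', 'high', 'cat', 'warm'] (min_width=17, slack=6)
Line 2: ['quickly', 'who', 'language'] (min_width=20, slack=3)
Line 3: ['dog', 'house', 'new', 'music'] (min_width=19, slack=4)
Line 4: ['brown'] (min_width=5, slack=18)

Answer: 3 3 3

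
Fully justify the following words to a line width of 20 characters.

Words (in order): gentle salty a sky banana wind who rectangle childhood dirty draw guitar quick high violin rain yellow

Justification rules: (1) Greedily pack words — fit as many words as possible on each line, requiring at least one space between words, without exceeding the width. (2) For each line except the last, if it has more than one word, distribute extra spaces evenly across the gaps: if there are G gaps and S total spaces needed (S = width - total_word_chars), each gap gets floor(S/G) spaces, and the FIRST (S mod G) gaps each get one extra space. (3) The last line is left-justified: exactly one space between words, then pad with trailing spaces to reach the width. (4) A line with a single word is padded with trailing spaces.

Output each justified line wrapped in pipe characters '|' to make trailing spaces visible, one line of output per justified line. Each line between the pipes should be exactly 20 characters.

Answer: |gentle  salty  a sky|
|banana    wind   who|
|rectangle  childhood|
|dirty   draw  guitar|
|quick   high  violin|
|rain yellow         |

Derivation:
Line 1: ['gentle', 'salty', 'a', 'sky'] (min_width=18, slack=2)
Line 2: ['banana', 'wind', 'who'] (min_width=15, slack=5)
Line 3: ['rectangle', 'childhood'] (min_width=19, slack=1)
Line 4: ['dirty', 'draw', 'guitar'] (min_width=17, slack=3)
Line 5: ['quick', 'high', 'violin'] (min_width=17, slack=3)
Line 6: ['rain', 'yellow'] (min_width=11, slack=9)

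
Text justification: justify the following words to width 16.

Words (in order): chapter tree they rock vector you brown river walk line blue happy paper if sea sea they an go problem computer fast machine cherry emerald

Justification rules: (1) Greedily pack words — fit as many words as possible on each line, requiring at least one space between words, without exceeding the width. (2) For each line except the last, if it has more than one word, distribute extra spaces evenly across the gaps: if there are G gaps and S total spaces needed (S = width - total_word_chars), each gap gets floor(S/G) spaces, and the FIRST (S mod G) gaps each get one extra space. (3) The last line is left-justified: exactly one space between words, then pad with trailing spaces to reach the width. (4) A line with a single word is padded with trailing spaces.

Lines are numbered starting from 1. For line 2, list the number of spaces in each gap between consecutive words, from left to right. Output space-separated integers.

Line 1: ['chapter', 'tree'] (min_width=12, slack=4)
Line 2: ['they', 'rock', 'vector'] (min_width=16, slack=0)
Line 3: ['you', 'brown', 'river'] (min_width=15, slack=1)
Line 4: ['walk', 'line', 'blue'] (min_width=14, slack=2)
Line 5: ['happy', 'paper', 'if'] (min_width=14, slack=2)
Line 6: ['sea', 'sea', 'they', 'an'] (min_width=15, slack=1)
Line 7: ['go', 'problem'] (min_width=10, slack=6)
Line 8: ['computer', 'fast'] (min_width=13, slack=3)
Line 9: ['machine', 'cherry'] (min_width=14, slack=2)
Line 10: ['emerald'] (min_width=7, slack=9)

Answer: 1 1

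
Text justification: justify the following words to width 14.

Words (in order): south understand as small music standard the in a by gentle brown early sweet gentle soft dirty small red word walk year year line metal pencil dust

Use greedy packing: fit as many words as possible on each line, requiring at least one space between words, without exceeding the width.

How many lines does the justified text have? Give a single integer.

Line 1: ['south'] (min_width=5, slack=9)
Line 2: ['understand', 'as'] (min_width=13, slack=1)
Line 3: ['small', 'music'] (min_width=11, slack=3)
Line 4: ['standard', 'the'] (min_width=12, slack=2)
Line 5: ['in', 'a', 'by', 'gentle'] (min_width=14, slack=0)
Line 6: ['brown', 'early'] (min_width=11, slack=3)
Line 7: ['sweet', 'gentle'] (min_width=12, slack=2)
Line 8: ['soft', 'dirty'] (min_width=10, slack=4)
Line 9: ['small', 'red', 'word'] (min_width=14, slack=0)
Line 10: ['walk', 'year', 'year'] (min_width=14, slack=0)
Line 11: ['line', 'metal'] (min_width=10, slack=4)
Line 12: ['pencil', 'dust'] (min_width=11, slack=3)
Total lines: 12

Answer: 12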